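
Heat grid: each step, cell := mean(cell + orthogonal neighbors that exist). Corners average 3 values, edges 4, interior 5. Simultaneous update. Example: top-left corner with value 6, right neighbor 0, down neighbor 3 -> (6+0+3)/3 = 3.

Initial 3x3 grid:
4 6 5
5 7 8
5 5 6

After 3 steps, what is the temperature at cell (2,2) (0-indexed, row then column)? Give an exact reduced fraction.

Answer: 13217/2160

Derivation:
Step 1: cell (2,2) = 19/3
Step 2: cell (2,2) = 223/36
Step 3: cell (2,2) = 13217/2160
Full grid after step 3:
  3929/720 41327/7200 1639/270
  26143/4800 8737/1500 44077/7200
  991/180 83479/14400 13217/2160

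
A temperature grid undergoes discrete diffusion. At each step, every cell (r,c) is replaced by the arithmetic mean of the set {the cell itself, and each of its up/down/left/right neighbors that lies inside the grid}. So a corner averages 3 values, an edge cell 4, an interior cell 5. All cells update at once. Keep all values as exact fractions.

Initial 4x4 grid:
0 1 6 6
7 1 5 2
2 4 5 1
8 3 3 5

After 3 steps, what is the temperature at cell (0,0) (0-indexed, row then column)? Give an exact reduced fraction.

Step 1: cell (0,0) = 8/3
Step 2: cell (0,0) = 43/18
Step 3: cell (0,0) = 6541/2160
Full grid after step 3:
  6541/2160 692/225 673/180 8473/2160
  22759/7200 20959/6000 21427/6000 5459/1440
  28727/7200 175/48 7373/2000 8453/2400
  1789/432 1847/450 367/100 2527/720

Answer: 6541/2160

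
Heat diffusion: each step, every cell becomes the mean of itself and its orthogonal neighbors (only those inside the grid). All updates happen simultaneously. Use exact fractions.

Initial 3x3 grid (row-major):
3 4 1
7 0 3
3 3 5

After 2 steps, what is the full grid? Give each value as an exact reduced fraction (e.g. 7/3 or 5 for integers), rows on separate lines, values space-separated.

Answer: 119/36 191/60 83/36
313/80 273/100 719/240
31/9 283/80 26/9

Derivation:
After step 1:
  14/3 2 8/3
  13/4 17/5 9/4
  13/3 11/4 11/3
After step 2:
  119/36 191/60 83/36
  313/80 273/100 719/240
  31/9 283/80 26/9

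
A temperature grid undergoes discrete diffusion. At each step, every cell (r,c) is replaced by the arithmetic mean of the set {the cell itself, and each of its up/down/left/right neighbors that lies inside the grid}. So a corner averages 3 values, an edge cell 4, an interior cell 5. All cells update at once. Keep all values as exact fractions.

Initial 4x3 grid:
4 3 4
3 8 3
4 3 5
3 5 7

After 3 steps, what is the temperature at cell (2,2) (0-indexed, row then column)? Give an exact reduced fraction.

Answer: 331/72

Derivation:
Step 1: cell (2,2) = 9/2
Step 2: cell (2,2) = 121/24
Step 3: cell (2,2) = 331/72
Full grid after step 3:
  1723/432 12379/2880 1789/432
  3071/720 5003/1200 206/45
  65/16 691/150 331/72
  311/72 1285/288 265/54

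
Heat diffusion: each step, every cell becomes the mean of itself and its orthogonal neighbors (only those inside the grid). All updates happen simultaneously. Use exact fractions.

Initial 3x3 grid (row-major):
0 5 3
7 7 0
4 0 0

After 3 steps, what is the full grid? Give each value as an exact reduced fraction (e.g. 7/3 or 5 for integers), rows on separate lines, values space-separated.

After step 1:
  4 15/4 8/3
  9/2 19/5 5/2
  11/3 11/4 0
After step 2:
  49/12 853/240 107/36
  479/120 173/50 269/120
  131/36 613/240 7/4
After step 3:
  2791/720 50651/14400 6313/2160
  27313/7200 9481/3000 18763/7200
  7333/2160 41051/14400 1571/720

Answer: 2791/720 50651/14400 6313/2160
27313/7200 9481/3000 18763/7200
7333/2160 41051/14400 1571/720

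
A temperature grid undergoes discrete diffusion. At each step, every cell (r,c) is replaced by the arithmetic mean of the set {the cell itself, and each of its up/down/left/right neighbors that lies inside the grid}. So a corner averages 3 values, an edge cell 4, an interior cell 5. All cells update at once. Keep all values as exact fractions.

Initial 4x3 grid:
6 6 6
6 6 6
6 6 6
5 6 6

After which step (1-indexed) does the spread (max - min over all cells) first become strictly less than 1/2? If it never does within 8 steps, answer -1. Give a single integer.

Step 1: max=6, min=17/3, spread=1/3
  -> spread < 1/2 first at step 1
Step 2: max=6, min=103/18, spread=5/18
Step 3: max=6, min=1255/216, spread=41/216
Step 4: max=6, min=151303/25920, spread=4217/25920
Step 5: max=43121/7200, min=9122051/1555200, spread=38417/311040
Step 6: max=861403/144000, min=548671789/93312000, spread=1903471/18662400
Step 7: max=25804241/4320000, min=32991330911/5598720000, spread=18038617/223948800
Step 8: max=2319873241/388800000, min=1982271017149/335923200000, spread=883978523/13436928000

Answer: 1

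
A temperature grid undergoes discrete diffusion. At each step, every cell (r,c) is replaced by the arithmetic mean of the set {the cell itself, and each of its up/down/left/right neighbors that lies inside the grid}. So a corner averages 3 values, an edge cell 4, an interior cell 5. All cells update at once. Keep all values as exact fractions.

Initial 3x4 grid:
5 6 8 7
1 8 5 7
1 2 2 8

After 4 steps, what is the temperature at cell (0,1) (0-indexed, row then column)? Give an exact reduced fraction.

Step 1: cell (0,1) = 27/4
Step 2: cell (0,1) = 433/80
Step 3: cell (0,1) = 13033/2400
Step 4: cell (0,1) = 41189/8000
Full grid after step 4:
  66827/14400 41189/8000 1288463/216000 815683/129600
  3487217/864000 1689673/360000 217597/40000 1728619/288000
  476593/129600 442489/108000 539669/108000 713333/129600

Answer: 41189/8000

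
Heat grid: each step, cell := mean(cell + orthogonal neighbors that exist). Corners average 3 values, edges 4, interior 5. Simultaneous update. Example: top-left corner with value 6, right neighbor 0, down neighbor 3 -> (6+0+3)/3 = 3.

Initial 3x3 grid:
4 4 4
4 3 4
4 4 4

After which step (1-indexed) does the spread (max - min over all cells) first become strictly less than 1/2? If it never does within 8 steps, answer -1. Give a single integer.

Answer: 1

Derivation:
Step 1: max=4, min=15/4, spread=1/4
  -> spread < 1/2 first at step 1
Step 2: max=311/80, min=94/25, spread=51/400
Step 3: max=1393/360, min=18377/4800, spread=589/14400
Step 4: max=1110919/288000, min=115057/30000, spread=31859/1440000
Step 5: max=6935279/1800000, min=66428393/17280000, spread=751427/86400000
Step 6: max=3992136871/1036800000, min=415365313/108000000, spread=23149331/5184000000
Step 7: max=24945068111/6480000000, min=239349345737/62208000000, spread=616540643/311040000000
Step 8: max=14365987991239/3732480000000, min=1496087546017/388800000000, spread=17737747379/18662400000000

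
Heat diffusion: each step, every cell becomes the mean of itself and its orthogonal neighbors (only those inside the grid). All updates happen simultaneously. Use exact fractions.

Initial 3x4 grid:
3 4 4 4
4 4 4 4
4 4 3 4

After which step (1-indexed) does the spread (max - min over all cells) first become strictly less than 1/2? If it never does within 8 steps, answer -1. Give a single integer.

Answer: 1

Derivation:
Step 1: max=4, min=11/3, spread=1/3
  -> spread < 1/2 first at step 1
Step 2: max=4, min=67/18, spread=5/18
Step 3: max=2821/720, min=4109/1080, spread=49/432
Step 4: max=84431/21600, min=493931/129600, spread=2531/25920
Step 5: max=838609/216000, min=198246911/51840000, spread=3019249/51840000
Step 6: max=75360949/19440000, min=198483289/51840000, spread=297509/6220800
Step 7: max=1127714479/291600000, min=715339200791/186624000000, spread=6398065769/186624000000
Step 8: max=45066621049/11664000000, min=2146750535227/559872000000, spread=131578201/4478976000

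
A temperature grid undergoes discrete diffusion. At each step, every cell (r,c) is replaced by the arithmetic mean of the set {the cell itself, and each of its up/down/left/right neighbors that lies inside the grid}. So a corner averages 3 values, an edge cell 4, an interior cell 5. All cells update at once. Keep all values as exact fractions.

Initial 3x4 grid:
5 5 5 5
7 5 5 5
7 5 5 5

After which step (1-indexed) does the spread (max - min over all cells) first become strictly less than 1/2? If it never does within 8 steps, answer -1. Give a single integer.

Answer: 6

Derivation:
Step 1: max=19/3, min=5, spread=4/3
Step 2: max=107/18, min=5, spread=17/18
Step 3: max=6247/1080, min=5, spread=847/1080
Step 4: max=91631/16200, min=1133/225, spread=2011/3240
Step 5: max=10850783/1944000, min=273713/54000, spread=199423/388800
Step 6: max=644104867/116640000, min=5515249/1080000, spread=1938319/4665600
  -> spread < 1/2 first at step 6
Step 7: max=38353677053/6998400000, min=499444199/97200000, spread=95747789/279936000
Step 8: max=2287089255127/419904000000, min=30133143941/5832000000, spread=940023131/3359232000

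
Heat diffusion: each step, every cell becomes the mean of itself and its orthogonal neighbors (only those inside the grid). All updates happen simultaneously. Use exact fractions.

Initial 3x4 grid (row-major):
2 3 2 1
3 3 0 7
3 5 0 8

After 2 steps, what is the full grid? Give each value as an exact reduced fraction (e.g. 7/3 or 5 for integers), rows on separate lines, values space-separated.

Answer: 95/36 71/30 73/30 53/18
713/240 66/25 279/100 221/60
55/18 187/60 67/20 49/12

Derivation:
After step 1:
  8/3 5/2 3/2 10/3
  11/4 14/5 12/5 4
  11/3 11/4 13/4 5
After step 2:
  95/36 71/30 73/30 53/18
  713/240 66/25 279/100 221/60
  55/18 187/60 67/20 49/12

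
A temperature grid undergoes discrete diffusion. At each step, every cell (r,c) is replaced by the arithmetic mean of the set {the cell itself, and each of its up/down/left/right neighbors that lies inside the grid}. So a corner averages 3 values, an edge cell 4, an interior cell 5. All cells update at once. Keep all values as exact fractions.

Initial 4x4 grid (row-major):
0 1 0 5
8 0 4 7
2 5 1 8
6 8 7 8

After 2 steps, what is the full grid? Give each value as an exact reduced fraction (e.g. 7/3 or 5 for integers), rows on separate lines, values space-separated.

Answer: 23/12 187/80 183/80 25/6
287/80 239/100 39/10 23/5
977/240 471/100 113/25 37/6
205/36 631/120 151/24 59/9

Derivation:
After step 1:
  3 1/4 5/2 4
  5/2 18/5 12/5 6
  21/4 16/5 5 6
  16/3 13/2 6 23/3
After step 2:
  23/12 187/80 183/80 25/6
  287/80 239/100 39/10 23/5
  977/240 471/100 113/25 37/6
  205/36 631/120 151/24 59/9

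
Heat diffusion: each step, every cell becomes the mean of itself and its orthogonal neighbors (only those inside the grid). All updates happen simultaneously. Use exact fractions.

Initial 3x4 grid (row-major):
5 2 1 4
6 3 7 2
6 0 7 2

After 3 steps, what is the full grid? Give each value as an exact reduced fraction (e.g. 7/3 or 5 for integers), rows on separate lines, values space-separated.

Answer: 8501/2160 26261/7200 24581/7200 88/27
7409/1800 23183/6000 907/250 5683/1600
187/45 801/200 13853/3600 1607/432

Derivation:
After step 1:
  13/3 11/4 7/2 7/3
  5 18/5 4 15/4
  4 4 4 11/3
After step 2:
  145/36 851/240 151/48 115/36
  127/30 387/100 377/100 55/16
  13/3 39/10 47/12 137/36
After step 3:
  8501/2160 26261/7200 24581/7200 88/27
  7409/1800 23183/6000 907/250 5683/1600
  187/45 801/200 13853/3600 1607/432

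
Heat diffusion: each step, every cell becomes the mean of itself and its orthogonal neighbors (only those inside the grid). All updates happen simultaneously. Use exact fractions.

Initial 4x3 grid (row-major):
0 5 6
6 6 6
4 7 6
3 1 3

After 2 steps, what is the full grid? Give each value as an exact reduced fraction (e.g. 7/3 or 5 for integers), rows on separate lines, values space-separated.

After step 1:
  11/3 17/4 17/3
  4 6 6
  5 24/5 11/2
  8/3 7/2 10/3
After step 2:
  143/36 235/48 191/36
  14/3 501/100 139/24
  247/60 124/25 589/120
  67/18 143/40 37/9

Answer: 143/36 235/48 191/36
14/3 501/100 139/24
247/60 124/25 589/120
67/18 143/40 37/9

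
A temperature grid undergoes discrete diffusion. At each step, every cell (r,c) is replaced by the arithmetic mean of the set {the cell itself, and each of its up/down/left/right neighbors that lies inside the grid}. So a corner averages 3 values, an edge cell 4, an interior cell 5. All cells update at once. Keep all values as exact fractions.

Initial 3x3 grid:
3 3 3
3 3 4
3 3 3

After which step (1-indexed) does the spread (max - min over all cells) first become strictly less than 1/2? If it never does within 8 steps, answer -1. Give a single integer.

Answer: 1

Derivation:
Step 1: max=10/3, min=3, spread=1/3
  -> spread < 1/2 first at step 1
Step 2: max=787/240, min=3, spread=67/240
Step 3: max=6917/2160, min=607/200, spread=1807/10800
Step 4: max=2749963/864000, min=16561/5400, spread=33401/288000
Step 5: max=24557933/7776000, min=1663391/540000, spread=3025513/38880000
Step 6: max=9796126867/3110400000, min=89155949/28800000, spread=53531/995328
Step 7: max=585904925849/186624000000, min=24119116051/7776000000, spread=450953/11943936
Step 8: max=35101223560603/11197440000000, min=2900368610519/933120000000, spread=3799043/143327232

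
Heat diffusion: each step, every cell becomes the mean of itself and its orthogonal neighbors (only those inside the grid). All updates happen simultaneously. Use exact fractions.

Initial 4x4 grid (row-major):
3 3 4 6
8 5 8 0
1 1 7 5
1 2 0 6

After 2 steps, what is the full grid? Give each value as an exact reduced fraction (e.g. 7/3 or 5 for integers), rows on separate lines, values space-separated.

Answer: 38/9 14/3 257/60 40/9
25/6 21/5 24/5 1043/240
173/60 323/100 409/100 1027/240
61/36 557/240 757/240 143/36

Derivation:
After step 1:
  14/3 15/4 21/4 10/3
  17/4 5 24/5 19/4
  11/4 16/5 21/5 9/2
  4/3 1 15/4 11/3
After step 2:
  38/9 14/3 257/60 40/9
  25/6 21/5 24/5 1043/240
  173/60 323/100 409/100 1027/240
  61/36 557/240 757/240 143/36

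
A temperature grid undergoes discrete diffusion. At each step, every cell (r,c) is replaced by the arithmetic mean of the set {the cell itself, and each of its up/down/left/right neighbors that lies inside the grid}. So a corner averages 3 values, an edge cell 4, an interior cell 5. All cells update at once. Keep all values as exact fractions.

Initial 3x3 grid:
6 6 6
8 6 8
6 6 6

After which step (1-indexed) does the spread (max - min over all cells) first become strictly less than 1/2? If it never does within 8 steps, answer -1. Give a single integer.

Step 1: max=34/5, min=6, spread=4/5
Step 2: max=799/120, min=159/25, spread=179/600
  -> spread < 1/2 first at step 2
Step 3: max=9823/1500, min=1444/225, spread=589/4500
Step 4: max=2813551/432000, min=581081/90000, spread=121811/2160000
Step 5: max=35091607/5400000, min=2621423/405000, spread=417901/16200000
Step 6: max=10093769359/1555200000, min=2099063129/324000000, spread=91331699/7776000000
Step 7: max=126122654263/19440000000, min=9451255007/1458000000, spread=317762509/58320000000
Step 8: max=36313326886831/5598720000000, min=7562332008761/1166400000000, spread=70666223891/27993600000000

Answer: 2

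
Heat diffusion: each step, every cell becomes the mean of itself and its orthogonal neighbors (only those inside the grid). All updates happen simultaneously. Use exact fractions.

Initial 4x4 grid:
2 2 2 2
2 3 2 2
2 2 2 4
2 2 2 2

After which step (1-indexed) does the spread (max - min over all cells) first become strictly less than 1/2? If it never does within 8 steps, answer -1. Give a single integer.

Step 1: max=8/3, min=2, spread=2/3
Step 2: max=151/60, min=2, spread=31/60
Step 3: max=1291/540, min=493/240, spread=727/2160
  -> spread < 1/2 first at step 3
Step 4: max=252737/108000, min=15047/7200, spread=3379/13500
Step 5: max=561653/243000, min=50797/24000, spread=378667/1944000
Step 6: max=16674491/7290000, min=13846387/6480000, spread=1755689/11664000
Step 7: max=993657601/437400000, min=1393702337/648000000, spread=2116340941/17496000000
Step 8: max=3704362769/1640250000, min=13992746591/6480000000, spread=51983612209/524880000000

Answer: 3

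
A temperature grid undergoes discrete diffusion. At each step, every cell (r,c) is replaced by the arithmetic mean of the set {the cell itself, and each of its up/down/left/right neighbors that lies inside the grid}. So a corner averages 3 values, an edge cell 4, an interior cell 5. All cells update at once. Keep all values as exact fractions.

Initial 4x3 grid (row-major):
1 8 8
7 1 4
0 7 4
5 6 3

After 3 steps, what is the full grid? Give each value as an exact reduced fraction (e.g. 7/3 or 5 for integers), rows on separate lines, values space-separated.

Answer: 5017/1080 2237/480 11389/2160
577/144 381/80 1333/288
1553/360 413/100 6757/1440
8881/2160 1453/320 1177/270

Derivation:
After step 1:
  16/3 9/2 20/3
  9/4 27/5 17/4
  19/4 18/5 9/2
  11/3 21/4 13/3
After step 2:
  145/36 219/40 185/36
  133/30 4 1249/240
  107/30 47/10 1001/240
  41/9 337/80 169/36
After step 3:
  5017/1080 2237/480 11389/2160
  577/144 381/80 1333/288
  1553/360 413/100 6757/1440
  8881/2160 1453/320 1177/270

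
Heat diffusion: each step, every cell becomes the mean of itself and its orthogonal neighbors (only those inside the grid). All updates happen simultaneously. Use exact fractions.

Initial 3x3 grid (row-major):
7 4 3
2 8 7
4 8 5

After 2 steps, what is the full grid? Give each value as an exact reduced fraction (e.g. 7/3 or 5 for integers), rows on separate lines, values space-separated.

Answer: 181/36 203/40 191/36
401/80 571/100 1373/240
97/18 1403/240 56/9

Derivation:
After step 1:
  13/3 11/2 14/3
  21/4 29/5 23/4
  14/3 25/4 20/3
After step 2:
  181/36 203/40 191/36
  401/80 571/100 1373/240
  97/18 1403/240 56/9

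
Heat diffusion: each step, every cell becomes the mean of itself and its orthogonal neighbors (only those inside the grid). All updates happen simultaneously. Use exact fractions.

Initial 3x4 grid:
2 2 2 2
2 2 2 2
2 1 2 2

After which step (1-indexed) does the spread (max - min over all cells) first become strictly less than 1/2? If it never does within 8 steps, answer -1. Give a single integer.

Step 1: max=2, min=5/3, spread=1/3
  -> spread < 1/2 first at step 1
Step 2: max=2, min=209/120, spread=31/120
Step 3: max=2, min=1949/1080, spread=211/1080
Step 4: max=3553/1800, min=199103/108000, spread=14077/108000
Step 5: max=212317/108000, min=1803593/972000, spread=5363/48600
Step 6: max=117131/60000, min=54579191/29160000, spread=93859/1166400
Step 7: max=189063533/97200000, min=3288925519/1749600000, spread=4568723/69984000
Step 8: max=5650381111/2916000000, min=198171564371/104976000000, spread=8387449/167961600

Answer: 1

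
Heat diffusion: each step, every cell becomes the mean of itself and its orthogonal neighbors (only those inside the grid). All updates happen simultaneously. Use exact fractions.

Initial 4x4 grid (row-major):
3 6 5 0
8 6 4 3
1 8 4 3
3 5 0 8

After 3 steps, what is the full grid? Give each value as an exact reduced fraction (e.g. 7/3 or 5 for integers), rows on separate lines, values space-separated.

Answer: 11269/2160 34621/7200 29341/7200 7519/2160
17813/3600 29503/6000 25213/6000 803/225
1111/240 9003/2000 25039/6000 703/180
329/80 2009/480 1183/288 8413/2160

Derivation:
After step 1:
  17/3 5 15/4 8/3
  9/2 32/5 22/5 5/2
  5 24/5 19/5 9/2
  3 4 17/4 11/3
After step 2:
  91/18 1249/240 949/240 107/36
  647/120 251/50 417/100 211/60
  173/40 24/5 87/20 217/60
  4 321/80 943/240 149/36
After step 3:
  11269/2160 34621/7200 29341/7200 7519/2160
  17813/3600 29503/6000 25213/6000 803/225
  1111/240 9003/2000 25039/6000 703/180
  329/80 2009/480 1183/288 8413/2160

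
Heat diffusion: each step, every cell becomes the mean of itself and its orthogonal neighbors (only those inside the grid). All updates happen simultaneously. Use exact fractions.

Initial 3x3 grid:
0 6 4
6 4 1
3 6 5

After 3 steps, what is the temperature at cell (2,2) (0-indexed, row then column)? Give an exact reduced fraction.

Answer: 187/45

Derivation:
Step 1: cell (2,2) = 4
Step 2: cell (2,2) = 4
Step 3: cell (2,2) = 187/45
Full grid after step 3:
  313/80 26911/7200 2059/540
  19099/4800 24589/6000 27661/7200
  1039/240 3329/800 187/45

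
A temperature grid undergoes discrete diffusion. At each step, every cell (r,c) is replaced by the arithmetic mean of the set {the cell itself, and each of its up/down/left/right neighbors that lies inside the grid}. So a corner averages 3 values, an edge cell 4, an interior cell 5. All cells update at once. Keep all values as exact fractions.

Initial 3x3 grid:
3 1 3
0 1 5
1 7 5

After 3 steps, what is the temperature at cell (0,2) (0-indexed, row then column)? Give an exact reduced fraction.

Answer: 1063/360

Derivation:
Step 1: cell (0,2) = 3
Step 2: cell (0,2) = 17/6
Step 3: cell (0,2) = 1063/360
Full grid after step 3:
  4193/2160 8329/3600 1063/360
  3449/1600 17167/6000 24133/7200
  5863/2160 23333/7200 523/135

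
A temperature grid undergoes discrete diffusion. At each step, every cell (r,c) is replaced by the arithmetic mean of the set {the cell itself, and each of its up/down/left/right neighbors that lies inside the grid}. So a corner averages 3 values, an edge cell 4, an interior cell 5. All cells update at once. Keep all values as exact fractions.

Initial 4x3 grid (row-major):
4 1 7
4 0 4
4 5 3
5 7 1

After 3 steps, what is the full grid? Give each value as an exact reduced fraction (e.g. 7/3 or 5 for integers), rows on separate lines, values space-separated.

Answer: 127/40 323/100 269/80
4111/1200 6761/2000 8197/2400
3607/900 7611/2000 26131/7200
2387/540 10007/2400 8413/2160

Derivation:
After step 1:
  3 3 4
  3 14/5 7/2
  9/2 19/5 13/4
  16/3 9/2 11/3
After step 2:
  3 16/5 7/2
  133/40 161/50 271/80
  499/120 377/100 853/240
  43/9 173/40 137/36
After step 3:
  127/40 323/100 269/80
  4111/1200 6761/2000 8197/2400
  3607/900 7611/2000 26131/7200
  2387/540 10007/2400 8413/2160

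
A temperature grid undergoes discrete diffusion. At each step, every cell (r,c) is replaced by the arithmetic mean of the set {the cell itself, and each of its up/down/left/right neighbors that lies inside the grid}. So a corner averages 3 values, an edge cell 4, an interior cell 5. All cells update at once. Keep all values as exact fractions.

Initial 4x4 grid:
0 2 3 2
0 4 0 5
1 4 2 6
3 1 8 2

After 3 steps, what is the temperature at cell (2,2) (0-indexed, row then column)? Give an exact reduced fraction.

Answer: 20531/6000

Derivation:
Step 1: cell (2,2) = 4
Step 2: cell (2,2) = 81/25
Step 3: cell (2,2) = 20531/6000
Full grid after step 3:
  653/432 1739/900 2191/900 1547/540
  12307/7200 13111/6000 4187/1500 5807/1800
  15739/7200 7751/3000 20531/6000 6623/1800
  2597/1080 22339/7200 25787/7200 1777/432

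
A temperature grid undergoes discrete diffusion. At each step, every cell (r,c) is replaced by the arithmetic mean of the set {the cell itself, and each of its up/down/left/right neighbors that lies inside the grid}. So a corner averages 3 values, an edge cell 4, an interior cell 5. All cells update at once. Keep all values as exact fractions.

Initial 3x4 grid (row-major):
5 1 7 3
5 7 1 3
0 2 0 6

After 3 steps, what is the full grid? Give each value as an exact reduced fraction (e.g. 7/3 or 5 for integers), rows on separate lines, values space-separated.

Answer: 8197/2160 14099/3600 12859/3600 7961/2160
5709/1600 6523/2000 20429/6000 46681/14400
6347/2160 10699/3600 3353/1200 2197/720

Derivation:
After step 1:
  11/3 5 3 13/3
  17/4 16/5 18/5 13/4
  7/3 9/4 9/4 3
After step 2:
  155/36 223/60 239/60 127/36
  269/80 183/50 153/50 851/240
  53/18 301/120 111/40 17/6
After step 3:
  8197/2160 14099/3600 12859/3600 7961/2160
  5709/1600 6523/2000 20429/6000 46681/14400
  6347/2160 10699/3600 3353/1200 2197/720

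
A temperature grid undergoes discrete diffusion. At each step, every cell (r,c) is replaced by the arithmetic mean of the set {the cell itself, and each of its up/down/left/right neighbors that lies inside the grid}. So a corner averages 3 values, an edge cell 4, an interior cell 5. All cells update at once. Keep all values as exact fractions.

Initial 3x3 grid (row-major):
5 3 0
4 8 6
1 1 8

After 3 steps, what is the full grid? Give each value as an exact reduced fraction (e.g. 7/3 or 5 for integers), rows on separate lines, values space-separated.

Answer: 1409/360 5029/1200 1499/360
9683/2400 4121/1000 10933/2400
341/90 10333/2400 269/60

Derivation:
After step 1:
  4 4 3
  9/2 22/5 11/2
  2 9/2 5
After step 2:
  25/6 77/20 25/6
  149/40 229/50 179/40
  11/3 159/40 5
After step 3:
  1409/360 5029/1200 1499/360
  9683/2400 4121/1000 10933/2400
  341/90 10333/2400 269/60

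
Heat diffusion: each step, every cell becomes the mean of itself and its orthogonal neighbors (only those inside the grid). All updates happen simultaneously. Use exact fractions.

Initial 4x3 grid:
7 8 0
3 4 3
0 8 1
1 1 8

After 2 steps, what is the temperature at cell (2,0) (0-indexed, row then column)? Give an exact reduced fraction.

Answer: 299/120

Derivation:
Step 1: cell (2,0) = 3
Step 2: cell (2,0) = 299/120
Full grid after step 2:
  19/4 1177/240 125/36
  177/40 73/20 119/30
  299/120 41/10 197/60
  49/18 113/40 77/18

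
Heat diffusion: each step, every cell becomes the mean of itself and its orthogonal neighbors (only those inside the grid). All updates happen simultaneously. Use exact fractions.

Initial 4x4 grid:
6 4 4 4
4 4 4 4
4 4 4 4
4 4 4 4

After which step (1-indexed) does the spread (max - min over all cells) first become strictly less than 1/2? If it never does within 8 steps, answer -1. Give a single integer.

Step 1: max=14/3, min=4, spread=2/3
Step 2: max=41/9, min=4, spread=5/9
Step 3: max=473/108, min=4, spread=41/108
  -> spread < 1/2 first at step 3
Step 4: max=14003/3240, min=4, spread=1043/3240
Step 5: max=414353/97200, min=4, spread=25553/97200
Step 6: max=12335459/2916000, min=36079/9000, spread=645863/2916000
Step 7: max=367561691/87480000, min=240971/60000, spread=16225973/87480000
Step 8: max=10975077983/2624400000, min=108701/27000, spread=409340783/2624400000

Answer: 3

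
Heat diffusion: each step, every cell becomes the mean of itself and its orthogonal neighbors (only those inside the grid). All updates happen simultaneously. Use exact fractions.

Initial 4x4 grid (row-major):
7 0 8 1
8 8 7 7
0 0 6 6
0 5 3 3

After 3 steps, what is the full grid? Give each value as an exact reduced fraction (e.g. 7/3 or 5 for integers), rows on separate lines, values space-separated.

After step 1:
  5 23/4 4 16/3
  23/4 23/5 36/5 21/4
  2 19/5 22/5 11/2
  5/3 2 17/4 4
After step 2:
  11/2 387/80 1337/240 175/36
  347/80 271/50 509/100 1397/240
  793/240 84/25 503/100 383/80
  17/9 703/240 293/80 55/12
After step 3:
  587/120 12797/2400 36647/7200 5851/1080
  11137/2400 4609/1000 16159/3000 37007/7200
  23203/7200 6013/1500 2193/500 12133/2400
  731/270 21313/7200 3241/800 391/90

Answer: 587/120 12797/2400 36647/7200 5851/1080
11137/2400 4609/1000 16159/3000 37007/7200
23203/7200 6013/1500 2193/500 12133/2400
731/270 21313/7200 3241/800 391/90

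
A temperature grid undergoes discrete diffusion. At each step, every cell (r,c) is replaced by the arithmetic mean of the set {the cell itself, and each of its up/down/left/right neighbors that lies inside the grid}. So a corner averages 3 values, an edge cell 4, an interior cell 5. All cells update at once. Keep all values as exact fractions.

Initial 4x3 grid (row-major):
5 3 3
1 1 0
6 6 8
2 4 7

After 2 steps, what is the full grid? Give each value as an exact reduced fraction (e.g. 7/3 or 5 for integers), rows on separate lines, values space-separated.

After step 1:
  3 3 2
  13/4 11/5 3
  15/4 5 21/4
  4 19/4 19/3
After step 2:
  37/12 51/20 8/3
  61/20 329/100 249/80
  4 419/100 235/48
  25/6 241/48 49/9

Answer: 37/12 51/20 8/3
61/20 329/100 249/80
4 419/100 235/48
25/6 241/48 49/9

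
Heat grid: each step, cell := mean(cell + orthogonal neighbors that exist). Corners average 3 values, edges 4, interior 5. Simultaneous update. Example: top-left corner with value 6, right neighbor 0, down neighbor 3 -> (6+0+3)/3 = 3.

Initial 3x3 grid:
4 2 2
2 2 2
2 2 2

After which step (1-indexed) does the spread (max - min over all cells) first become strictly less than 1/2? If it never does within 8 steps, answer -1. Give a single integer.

Step 1: max=8/3, min=2, spread=2/3
Step 2: max=23/9, min=2, spread=5/9
Step 3: max=257/108, min=2, spread=41/108
  -> spread < 1/2 first at step 3
Step 4: max=15091/6480, min=371/180, spread=347/1296
Step 5: max=884537/388800, min=3757/1800, spread=2921/15552
Step 6: max=52484539/23328000, min=457483/216000, spread=24611/186624
Step 7: max=3118082033/1399680000, min=10376741/4860000, spread=207329/2239488
Step 8: max=185991552451/83980800000, min=557201599/259200000, spread=1746635/26873856

Answer: 3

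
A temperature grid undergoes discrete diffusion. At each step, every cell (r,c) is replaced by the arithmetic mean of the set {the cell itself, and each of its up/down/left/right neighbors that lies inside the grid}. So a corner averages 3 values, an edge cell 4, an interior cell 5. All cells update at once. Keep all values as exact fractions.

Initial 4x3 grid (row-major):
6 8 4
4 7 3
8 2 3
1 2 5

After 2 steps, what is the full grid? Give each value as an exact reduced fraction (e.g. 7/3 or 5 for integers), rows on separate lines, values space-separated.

Answer: 37/6 441/80 31/6
26/5 519/100 173/40
271/60 187/50 457/120
119/36 139/40 109/36

Derivation:
After step 1:
  6 25/4 5
  25/4 24/5 17/4
  15/4 22/5 13/4
  11/3 5/2 10/3
After step 2:
  37/6 441/80 31/6
  26/5 519/100 173/40
  271/60 187/50 457/120
  119/36 139/40 109/36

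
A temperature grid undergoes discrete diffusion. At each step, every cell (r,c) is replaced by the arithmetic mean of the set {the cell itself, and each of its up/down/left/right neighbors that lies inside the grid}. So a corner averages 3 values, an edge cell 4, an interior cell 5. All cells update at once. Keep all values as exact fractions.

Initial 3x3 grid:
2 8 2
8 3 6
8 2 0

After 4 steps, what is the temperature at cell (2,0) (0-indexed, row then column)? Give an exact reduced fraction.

Answer: 99853/21600

Derivation:
Step 1: cell (2,0) = 6
Step 2: cell (2,0) = 29/6
Step 3: cell (2,0) = 593/120
Step 4: cell (2,0) = 99853/21600
Full grid after step 4:
  52889/10800 4063181/864000 273059/64800
  1421477/288000 131081/30000 1188227/288000
  99853/21600 3752431/864000 62221/16200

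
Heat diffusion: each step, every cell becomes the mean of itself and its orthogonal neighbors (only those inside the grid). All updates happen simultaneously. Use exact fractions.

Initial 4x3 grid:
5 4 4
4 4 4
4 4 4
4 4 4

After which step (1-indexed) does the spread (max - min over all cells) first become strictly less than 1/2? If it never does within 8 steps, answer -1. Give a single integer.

Step 1: max=13/3, min=4, spread=1/3
  -> spread < 1/2 first at step 1
Step 2: max=77/18, min=4, spread=5/18
Step 3: max=905/216, min=4, spread=41/216
Step 4: max=107897/25920, min=4, spread=4217/25920
Step 5: max=6429949/1555200, min=28879/7200, spread=38417/311040
Step 6: max=384448211/93312000, min=578597/144000, spread=1903471/18662400
Step 7: max=22995869089/5598720000, min=17395759/4320000, spread=18038617/223948800
Step 8: max=1376960982851/335923200000, min=1568126759/388800000, spread=883978523/13436928000

Answer: 1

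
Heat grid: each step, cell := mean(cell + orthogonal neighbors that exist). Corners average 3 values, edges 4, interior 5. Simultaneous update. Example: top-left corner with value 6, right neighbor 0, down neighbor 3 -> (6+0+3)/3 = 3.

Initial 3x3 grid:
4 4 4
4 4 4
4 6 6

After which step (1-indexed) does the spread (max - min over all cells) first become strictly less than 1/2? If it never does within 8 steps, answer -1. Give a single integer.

Step 1: max=16/3, min=4, spread=4/3
Step 2: max=89/18, min=4, spread=17/18
Step 3: max=5167/1080, min=371/90, spread=143/216
Step 4: max=301949/64800, min=5663/1350, spread=1205/2592
  -> spread < 1/2 first at step 4
Step 5: max=17851303/3888000, min=153541/36000, spread=10151/31104
Step 6: max=1058789141/233280000, min=41889209/9720000, spread=85517/373248
Step 7: max=63059590927/13996800000, min=5067353671/1166400000, spread=720431/4478976
Step 8: max=3762846194669/839808000000, min=12736161863/2916000000, spread=6069221/53747712

Answer: 4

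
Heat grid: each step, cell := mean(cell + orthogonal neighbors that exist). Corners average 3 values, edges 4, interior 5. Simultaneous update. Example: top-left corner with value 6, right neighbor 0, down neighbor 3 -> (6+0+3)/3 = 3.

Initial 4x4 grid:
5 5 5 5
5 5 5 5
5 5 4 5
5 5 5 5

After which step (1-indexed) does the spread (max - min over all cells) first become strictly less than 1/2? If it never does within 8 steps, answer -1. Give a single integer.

Answer: 1

Derivation:
Step 1: max=5, min=19/4, spread=1/4
  -> spread < 1/2 first at step 1
Step 2: max=5, min=239/50, spread=11/50
Step 3: max=5, min=11633/2400, spread=367/2400
Step 4: max=2987/600, min=52429/10800, spread=1337/10800
Step 5: max=89531/18000, min=1578331/324000, spread=33227/324000
Step 6: max=535951/108000, min=47385673/9720000, spread=849917/9720000
Step 7: max=8031467/1620000, min=1424285653/291600000, spread=21378407/291600000
Step 8: max=2406311657/486000000, min=42773537629/8748000000, spread=540072197/8748000000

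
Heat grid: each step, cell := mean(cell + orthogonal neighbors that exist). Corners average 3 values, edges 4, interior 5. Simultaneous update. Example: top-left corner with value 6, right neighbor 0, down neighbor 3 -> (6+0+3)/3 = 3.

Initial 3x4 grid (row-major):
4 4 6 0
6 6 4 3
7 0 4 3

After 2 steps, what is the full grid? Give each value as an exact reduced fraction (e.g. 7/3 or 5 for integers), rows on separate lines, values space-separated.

After step 1:
  14/3 5 7/2 3
  23/4 4 23/5 5/2
  13/3 17/4 11/4 10/3
After step 2:
  185/36 103/24 161/40 3
  75/16 118/25 347/100 403/120
  43/9 23/6 56/15 103/36

Answer: 185/36 103/24 161/40 3
75/16 118/25 347/100 403/120
43/9 23/6 56/15 103/36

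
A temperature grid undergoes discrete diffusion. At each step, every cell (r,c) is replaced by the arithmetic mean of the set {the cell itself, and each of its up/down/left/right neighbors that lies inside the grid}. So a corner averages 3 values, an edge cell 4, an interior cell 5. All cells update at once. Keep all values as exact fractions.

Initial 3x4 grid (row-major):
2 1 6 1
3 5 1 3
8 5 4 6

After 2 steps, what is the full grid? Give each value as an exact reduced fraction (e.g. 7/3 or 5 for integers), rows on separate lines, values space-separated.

Answer: 10/3 43/16 773/240 25/9
89/24 203/50 79/25 853/240
46/9 107/24 529/120 133/36

Derivation:
After step 1:
  2 7/2 9/4 10/3
  9/2 3 19/5 11/4
  16/3 11/2 4 13/3
After step 2:
  10/3 43/16 773/240 25/9
  89/24 203/50 79/25 853/240
  46/9 107/24 529/120 133/36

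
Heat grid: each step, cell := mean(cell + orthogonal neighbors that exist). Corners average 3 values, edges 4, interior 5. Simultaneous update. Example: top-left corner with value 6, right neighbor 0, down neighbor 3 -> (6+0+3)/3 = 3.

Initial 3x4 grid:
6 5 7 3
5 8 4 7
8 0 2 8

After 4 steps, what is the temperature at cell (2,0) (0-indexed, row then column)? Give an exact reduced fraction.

Answer: 132473/25920

Derivation:
Step 1: cell (2,0) = 13/3
Step 2: cell (2,0) = 187/36
Step 3: cell (2,0) = 10499/2160
Step 4: cell (2,0) = 132473/25920
Full grid after step 4:
  144623/25920 231361/43200 46813/8640 4289/810
  904229/172800 379933/72000 91037/18000 90841/17280
  132473/25920 104993/21600 21569/4320 64379/12960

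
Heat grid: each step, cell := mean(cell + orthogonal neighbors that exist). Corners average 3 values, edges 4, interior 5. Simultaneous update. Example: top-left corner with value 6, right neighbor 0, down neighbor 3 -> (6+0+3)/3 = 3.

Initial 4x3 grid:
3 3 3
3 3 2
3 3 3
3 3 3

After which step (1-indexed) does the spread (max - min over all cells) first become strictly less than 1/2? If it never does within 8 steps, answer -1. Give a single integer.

Answer: 1

Derivation:
Step 1: max=3, min=8/3, spread=1/3
  -> spread < 1/2 first at step 1
Step 2: max=3, min=329/120, spread=31/120
Step 3: max=3, min=3029/1080, spread=211/1080
Step 4: max=5353/1800, min=307103/108000, spread=14077/108000
Step 5: max=320317/108000, min=2775593/972000, spread=5363/48600
Step 6: max=177131/60000, min=83739191/29160000, spread=93859/1166400
Step 7: max=286263533/97200000, min=5038525519/1749600000, spread=4568723/69984000
Step 8: max=8566381111/2916000000, min=303147564371/104976000000, spread=8387449/167961600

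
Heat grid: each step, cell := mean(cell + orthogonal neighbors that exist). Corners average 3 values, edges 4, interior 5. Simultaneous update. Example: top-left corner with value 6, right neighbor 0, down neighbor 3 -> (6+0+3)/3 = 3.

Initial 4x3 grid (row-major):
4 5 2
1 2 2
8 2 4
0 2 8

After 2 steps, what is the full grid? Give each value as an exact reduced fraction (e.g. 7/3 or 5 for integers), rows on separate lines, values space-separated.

After step 1:
  10/3 13/4 3
  15/4 12/5 5/2
  11/4 18/5 4
  10/3 3 14/3
After step 2:
  31/9 719/240 35/12
  367/120 31/10 119/40
  403/120 63/20 443/120
  109/36 73/20 35/9

Answer: 31/9 719/240 35/12
367/120 31/10 119/40
403/120 63/20 443/120
109/36 73/20 35/9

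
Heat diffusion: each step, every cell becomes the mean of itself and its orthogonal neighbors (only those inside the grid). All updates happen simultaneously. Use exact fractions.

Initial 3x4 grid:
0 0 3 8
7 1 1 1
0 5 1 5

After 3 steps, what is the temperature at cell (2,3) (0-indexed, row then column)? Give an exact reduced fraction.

Step 1: cell (2,3) = 7/3
Step 2: cell (2,3) = 109/36
Step 3: cell (2,3) = 2887/1080
Full grid after step 3:
  308/135 7381/3600 1651/600 2113/720
  8041/3600 15041/6000 7153/3000 44179/14400
  1981/720 5629/2400 19487/7200 2887/1080

Answer: 2887/1080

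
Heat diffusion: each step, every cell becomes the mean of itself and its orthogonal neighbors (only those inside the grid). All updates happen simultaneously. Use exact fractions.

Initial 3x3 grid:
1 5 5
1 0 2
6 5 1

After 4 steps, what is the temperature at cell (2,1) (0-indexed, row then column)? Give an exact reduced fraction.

Answer: 305663/108000

Derivation:
Step 1: cell (2,1) = 3
Step 2: cell (2,1) = 46/15
Step 3: cell (2,1) = 9983/3600
Step 4: cell (2,1) = 305663/108000
Full grid after step 4:
  344737/129600 2381429/864000 118679/43200
  18643/6750 325741/120000 604201/216000
  1113/400 305663/108000 44689/16200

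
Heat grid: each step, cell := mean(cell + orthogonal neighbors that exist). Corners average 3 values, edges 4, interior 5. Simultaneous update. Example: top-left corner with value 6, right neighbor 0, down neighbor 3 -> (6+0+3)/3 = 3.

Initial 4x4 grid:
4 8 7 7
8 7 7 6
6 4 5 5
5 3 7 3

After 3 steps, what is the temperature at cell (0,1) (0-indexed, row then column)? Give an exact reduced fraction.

Step 1: cell (0,1) = 13/2
Step 2: cell (0,1) = 1633/240
Step 3: cell (0,1) = 47107/7200
Full grid after step 3:
  14143/2160 47107/7200 48043/7200 13999/2160
  22001/3600 37681/6000 7349/1200 22139/3600
  20177/3600 32599/6000 11061/2000 257/48
  2189/432 36589/7200 2363/480 403/80

Answer: 47107/7200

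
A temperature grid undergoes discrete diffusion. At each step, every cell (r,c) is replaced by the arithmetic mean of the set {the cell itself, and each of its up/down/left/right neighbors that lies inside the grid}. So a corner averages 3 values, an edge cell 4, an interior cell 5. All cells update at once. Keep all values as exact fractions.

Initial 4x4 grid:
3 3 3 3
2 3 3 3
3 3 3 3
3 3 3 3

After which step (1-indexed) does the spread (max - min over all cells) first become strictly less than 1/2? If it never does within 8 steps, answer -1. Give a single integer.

Step 1: max=3, min=8/3, spread=1/3
  -> spread < 1/2 first at step 1
Step 2: max=3, min=329/120, spread=31/120
Step 3: max=3, min=3029/1080, spread=211/1080
Step 4: max=3, min=307157/108000, spread=16843/108000
Step 5: max=26921/9000, min=2777357/972000, spread=130111/972000
Step 6: max=1612841/540000, min=83837633/29160000, spread=3255781/29160000
Step 7: max=1608893/540000, min=2524046309/874800000, spread=82360351/874800000
Step 8: max=289093559/97200000, min=75980683109/26244000000, spread=2074577821/26244000000

Answer: 1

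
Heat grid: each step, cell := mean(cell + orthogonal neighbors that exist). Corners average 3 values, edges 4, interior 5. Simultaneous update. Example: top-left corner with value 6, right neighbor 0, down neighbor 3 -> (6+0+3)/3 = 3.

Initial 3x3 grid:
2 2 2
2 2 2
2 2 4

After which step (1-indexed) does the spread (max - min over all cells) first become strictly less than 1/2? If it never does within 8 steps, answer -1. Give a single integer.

Answer: 3

Derivation:
Step 1: max=8/3, min=2, spread=2/3
Step 2: max=23/9, min=2, spread=5/9
Step 3: max=257/108, min=2, spread=41/108
  -> spread < 1/2 first at step 3
Step 4: max=15091/6480, min=371/180, spread=347/1296
Step 5: max=884537/388800, min=3757/1800, spread=2921/15552
Step 6: max=52484539/23328000, min=457483/216000, spread=24611/186624
Step 7: max=3118082033/1399680000, min=10376741/4860000, spread=207329/2239488
Step 8: max=185991552451/83980800000, min=557201599/259200000, spread=1746635/26873856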